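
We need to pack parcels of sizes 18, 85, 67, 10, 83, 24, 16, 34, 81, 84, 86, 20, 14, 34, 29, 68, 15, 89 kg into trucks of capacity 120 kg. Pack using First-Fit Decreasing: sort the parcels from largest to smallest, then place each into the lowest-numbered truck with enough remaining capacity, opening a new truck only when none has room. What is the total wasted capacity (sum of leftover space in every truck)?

103

Sorted descending: 89, 86, 85, 84, 83, 81, 68, 67, 34, 34, 29, 24, 20, 18, 16, 15, 14, 10.
truck 1: place 89 kg, 31 kg left
truck 2: place 86 kg, 34 kg left
truck 3: place 85 kg, 35 kg left
truck 4: place 84 kg, 36 kg left
truck 5: place 83 kg, 37 kg left
truck 6: place 81 kg, 39 kg left
truck 7: place 68 kg, 52 kg left
truck 8: place 67 kg, 53 kg left
truck 2: place 34 kg, 0 kg left
truck 3: place 34 kg, 1 kg left
truck 1: place 29 kg, 2 kg left
truck 4: place 24 kg, 12 kg left
truck 5: place 20 kg, 17 kg left
truck 6: place 18 kg, 21 kg left
truck 5: place 16 kg, 1 kg left
truck 6: place 15 kg, 6 kg left
truck 7: place 14 kg, 38 kg left
truck 4: place 10 kg, 2 kg left
8 trucks × 120 kg = 960 kg; used 857 kg; unused 103 kg.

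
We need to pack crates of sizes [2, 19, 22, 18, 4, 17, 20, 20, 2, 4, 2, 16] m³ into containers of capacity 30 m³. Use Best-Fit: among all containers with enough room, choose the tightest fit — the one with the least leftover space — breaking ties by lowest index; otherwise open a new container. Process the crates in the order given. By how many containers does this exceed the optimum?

Best-Fit: [2,19,4] [22,4,2,2] [18] [17] [20] [20] [16] → 7 containers.
7 crates exceed 15 m³ (half the capacity), and no two of those can share a container, so at least 7 containers are needed.
So 7 is already optimal.

0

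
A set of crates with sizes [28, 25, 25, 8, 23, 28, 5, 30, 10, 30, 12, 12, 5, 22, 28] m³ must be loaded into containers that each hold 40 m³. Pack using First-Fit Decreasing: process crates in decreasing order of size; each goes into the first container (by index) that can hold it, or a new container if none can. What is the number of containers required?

Sorted descending: 30, 30, 28, 28, 28, 25, 25, 23, 22, 12, 12, 10, 8, 5, 5.
container 1: place 30 m³, 10 m³ left
container 2: place 30 m³, 10 m³ left
container 3: place 28 m³, 12 m³ left
container 4: place 28 m³, 12 m³ left
container 5: place 28 m³, 12 m³ left
container 6: place 25 m³, 15 m³ left
container 7: place 25 m³, 15 m³ left
container 8: place 23 m³, 17 m³ left
container 9: place 22 m³, 18 m³ left
container 3: place 12 m³, 0 m³ left
container 4: place 12 m³, 0 m³ left
container 1: place 10 m³, 0 m³ left
container 2: place 8 m³, 2 m³ left
container 5: place 5 m³, 7 m³ left
container 5: place 5 m³, 2 m³ left
Final containers: [30,10] [30,8] [28,12] [28,12] [28,5,5] [25] [25] [23] [22].

9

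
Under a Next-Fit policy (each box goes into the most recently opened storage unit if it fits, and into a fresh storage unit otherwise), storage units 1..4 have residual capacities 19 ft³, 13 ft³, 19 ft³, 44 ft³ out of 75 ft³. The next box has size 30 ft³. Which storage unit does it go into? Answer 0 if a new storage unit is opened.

4

Next-Fit only looks at storage unit 4, which has 44 ft³ free.
30 ft³ fits there.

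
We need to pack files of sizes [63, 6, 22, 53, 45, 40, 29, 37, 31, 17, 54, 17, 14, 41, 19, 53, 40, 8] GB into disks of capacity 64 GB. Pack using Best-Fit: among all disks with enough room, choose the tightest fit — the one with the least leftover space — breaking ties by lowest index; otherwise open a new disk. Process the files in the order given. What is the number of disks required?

11 disks

disk 1: place 63 GB, 1 GB left
disk 2: place 6 GB, 58 GB left
disk 2: place 22 GB, 36 GB left
disk 3: place 53 GB, 11 GB left
disk 4: place 45 GB, 19 GB left
disk 5: place 40 GB, 24 GB left
disk 2: place 29 GB, 7 GB left
disk 6: place 37 GB, 27 GB left
disk 7: place 31 GB, 33 GB left
disk 4: place 17 GB, 2 GB left
disk 8: place 54 GB, 10 GB left
disk 5: place 17 GB, 7 GB left
disk 6: place 14 GB, 13 GB left
disk 9: place 41 GB, 23 GB left
disk 9: place 19 GB, 4 GB left
disk 10: place 53 GB, 11 GB left
disk 11: place 40 GB, 24 GB left
disk 8: place 8 GB, 2 GB left
Final disks: [63] [6,22,29] [53] [45,17] [40,17] [37,14] [31] [54,8] [41,19] [53] [40].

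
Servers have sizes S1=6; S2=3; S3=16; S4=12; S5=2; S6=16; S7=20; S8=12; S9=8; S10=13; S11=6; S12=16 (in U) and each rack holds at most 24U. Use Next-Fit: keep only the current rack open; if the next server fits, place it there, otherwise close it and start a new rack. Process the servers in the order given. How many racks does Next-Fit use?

rack 1: place S1 (6U), 18U left
rack 1: place S2 (3U), 15U left
rack 2: place S3 (16U), 8U left
rack 3: place S4 (12U), 12U left
rack 3: place S5 (2U), 10U left
rack 4: place S6 (16U), 8U left
rack 5: place S7 (20U), 4U left
rack 6: place S8 (12U), 12U left
rack 6: place S9 (8U), 4U left
rack 7: place S10 (13U), 11U left
rack 7: place S11 (6U), 5U left
rack 8: place S12 (16U), 8U left
Final racks: [6,3] [16] [12,2] [16] [20] [12,8] [13,6] [16].

8 racks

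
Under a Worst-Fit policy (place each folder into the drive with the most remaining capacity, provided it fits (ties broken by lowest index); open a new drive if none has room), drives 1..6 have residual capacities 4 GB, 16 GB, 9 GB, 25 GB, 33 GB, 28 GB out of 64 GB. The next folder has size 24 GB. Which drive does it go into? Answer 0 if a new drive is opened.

5

Drives with room: drive 4 (25 GB), drive 5 (33 GB), drive 6 (28 GB).
Most room is drive 5 with 33 GB free.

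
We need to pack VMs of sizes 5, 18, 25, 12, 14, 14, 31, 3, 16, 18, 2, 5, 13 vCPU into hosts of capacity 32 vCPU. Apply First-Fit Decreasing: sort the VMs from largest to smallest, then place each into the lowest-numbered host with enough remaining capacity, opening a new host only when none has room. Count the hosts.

Sorted descending: 31, 25, 18, 18, 16, 14, 14, 13, 12, 5, 5, 3, 2.
host 1: place 31 vCPU, 1 vCPU left
host 2: place 25 vCPU, 7 vCPU left
host 3: place 18 vCPU, 14 vCPU left
host 4: place 18 vCPU, 14 vCPU left
host 5: place 16 vCPU, 16 vCPU left
host 3: place 14 vCPU, 0 vCPU left
host 4: place 14 vCPU, 0 vCPU left
host 5: place 13 vCPU, 3 vCPU left
host 6: place 12 vCPU, 20 vCPU left
host 2: place 5 vCPU, 2 vCPU left
host 6: place 5 vCPU, 15 vCPU left
host 5: place 3 vCPU, 0 vCPU left
host 2: place 2 vCPU, 0 vCPU left

6 hosts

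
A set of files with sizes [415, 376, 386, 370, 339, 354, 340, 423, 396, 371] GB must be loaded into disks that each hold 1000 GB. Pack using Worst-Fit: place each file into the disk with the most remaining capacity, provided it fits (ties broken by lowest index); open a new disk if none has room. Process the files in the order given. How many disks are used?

415 GB → disk 1 (remaining 585 GB)
376 GB → disk 1 (remaining 209 GB)
386 GB → disk 2 (remaining 614 GB)
370 GB → disk 2 (remaining 244 GB)
339 GB → disk 3 (remaining 661 GB)
354 GB → disk 3 (remaining 307 GB)
340 GB → disk 4 (remaining 660 GB)
423 GB → disk 4 (remaining 237 GB)
396 GB → disk 5 (remaining 604 GB)
371 GB → disk 5 (remaining 233 GB)
Final disks: [415,376] [386,370] [339,354] [340,423] [396,371].

5 disks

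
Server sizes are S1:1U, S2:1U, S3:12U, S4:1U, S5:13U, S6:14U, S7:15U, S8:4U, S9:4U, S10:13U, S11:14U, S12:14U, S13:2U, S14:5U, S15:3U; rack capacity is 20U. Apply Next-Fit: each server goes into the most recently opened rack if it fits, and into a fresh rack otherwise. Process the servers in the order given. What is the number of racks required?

rack 1: place S1 (1U), 19U left
rack 1: place S2 (1U), 18U left
rack 1: place S3 (12U), 6U left
rack 1: place S4 (1U), 5U left
rack 2: place S5 (13U), 7U left
rack 3: place S6 (14U), 6U left
rack 4: place S7 (15U), 5U left
rack 4: place S8 (4U), 1U left
rack 5: place S9 (4U), 16U left
rack 5: place S10 (13U), 3U left
rack 6: place S11 (14U), 6U left
rack 7: place S12 (14U), 6U left
rack 7: place S13 (2U), 4U left
rack 8: place S14 (5U), 15U left
rack 8: place S15 (3U), 12U left

8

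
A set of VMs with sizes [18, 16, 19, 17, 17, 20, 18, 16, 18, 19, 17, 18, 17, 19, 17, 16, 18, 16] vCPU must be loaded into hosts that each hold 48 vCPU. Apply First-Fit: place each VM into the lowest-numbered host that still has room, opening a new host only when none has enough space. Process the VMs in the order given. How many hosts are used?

9 hosts

host 1: place 18 vCPU, 30 vCPU left
host 1: place 16 vCPU, 14 vCPU left
host 2: place 19 vCPU, 29 vCPU left
host 2: place 17 vCPU, 12 vCPU left
host 3: place 17 vCPU, 31 vCPU left
host 3: place 20 vCPU, 11 vCPU left
host 4: place 18 vCPU, 30 vCPU left
host 4: place 16 vCPU, 14 vCPU left
host 5: place 18 vCPU, 30 vCPU left
host 5: place 19 vCPU, 11 vCPU left
host 6: place 17 vCPU, 31 vCPU left
host 6: place 18 vCPU, 13 vCPU left
host 7: place 17 vCPU, 31 vCPU left
host 7: place 19 vCPU, 12 vCPU left
host 8: place 17 vCPU, 31 vCPU left
host 8: place 16 vCPU, 15 vCPU left
host 9: place 18 vCPU, 30 vCPU left
host 9: place 16 vCPU, 14 vCPU left
Final hosts: [18,16] [19,17] [17,20] [18,16] [18,19] [17,18] [17,19] [17,16] [18,16].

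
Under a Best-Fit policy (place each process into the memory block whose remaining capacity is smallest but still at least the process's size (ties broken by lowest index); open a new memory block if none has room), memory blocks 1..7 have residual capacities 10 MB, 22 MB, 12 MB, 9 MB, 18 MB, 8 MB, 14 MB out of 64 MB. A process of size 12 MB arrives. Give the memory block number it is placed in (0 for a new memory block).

Memory blocks with room: memory block 2 (22 MB), memory block 3 (12 MB), memory block 5 (18 MB), memory block 7 (14 MB).
Tightest fit is memory block 3 with 12 MB free.

3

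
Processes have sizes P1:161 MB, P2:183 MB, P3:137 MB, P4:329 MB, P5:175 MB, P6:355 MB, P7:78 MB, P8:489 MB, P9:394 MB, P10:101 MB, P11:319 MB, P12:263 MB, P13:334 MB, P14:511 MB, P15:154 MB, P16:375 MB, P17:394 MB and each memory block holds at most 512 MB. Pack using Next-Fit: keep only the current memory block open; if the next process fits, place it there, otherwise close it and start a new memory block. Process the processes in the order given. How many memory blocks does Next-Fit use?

12

P1 (161 MB) → memory block 1 (remaining 351 MB)
P2 (183 MB) → memory block 1 (remaining 168 MB)
P3 (137 MB) → memory block 1 (remaining 31 MB)
P4 (329 MB) → memory block 2 (remaining 183 MB)
P5 (175 MB) → memory block 2 (remaining 8 MB)
P6 (355 MB) → memory block 3 (remaining 157 MB)
P7 (78 MB) → memory block 3 (remaining 79 MB)
P8 (489 MB) → memory block 4 (remaining 23 MB)
P9 (394 MB) → memory block 5 (remaining 118 MB)
P10 (101 MB) → memory block 5 (remaining 17 MB)
P11 (319 MB) → memory block 6 (remaining 193 MB)
P12 (263 MB) → memory block 7 (remaining 249 MB)
P13 (334 MB) → memory block 8 (remaining 178 MB)
P14 (511 MB) → memory block 9 (remaining 1 MB)
P15 (154 MB) → memory block 10 (remaining 358 MB)
P16 (375 MB) → memory block 11 (remaining 137 MB)
P17 (394 MB) → memory block 12 (remaining 118 MB)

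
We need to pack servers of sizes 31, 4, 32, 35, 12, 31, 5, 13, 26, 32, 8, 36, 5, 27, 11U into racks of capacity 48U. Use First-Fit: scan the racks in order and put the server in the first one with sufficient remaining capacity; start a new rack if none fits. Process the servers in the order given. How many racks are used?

8

Put 31U in rack 1; 17U remain.
Put 4U in rack 1; 13U remain.
Put 32U in rack 2; 16U remain.
Put 35U in rack 3; 13U remain.
Put 12U in rack 1; 1U remain.
Put 31U in rack 4; 17U remain.
Put 5U in rack 2; 11U remain.
Put 13U in rack 3; 0U remain.
Put 26U in rack 5; 22U remain.
Put 32U in rack 6; 16U remain.
Put 8U in rack 2; 3U remain.
Put 36U in rack 7; 12U remain.
Put 5U in rack 4; 12U remain.
Put 27U in rack 8; 21U remain.
Put 11U in rack 4; 1U remain.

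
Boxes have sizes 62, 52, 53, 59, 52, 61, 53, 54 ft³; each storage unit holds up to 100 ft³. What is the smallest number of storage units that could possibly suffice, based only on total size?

5

Total size = 62 + 52 + 53 + 59 + 52 + 61 + 53 + 54 = 446 ft³.
⌈446 / 100⌉ = 5.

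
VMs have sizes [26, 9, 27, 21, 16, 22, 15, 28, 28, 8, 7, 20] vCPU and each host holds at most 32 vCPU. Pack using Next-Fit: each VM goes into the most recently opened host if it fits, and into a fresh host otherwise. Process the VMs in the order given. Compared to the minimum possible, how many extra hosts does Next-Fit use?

Next-Fit: [26] [9] [27] [21] [16] [22] [15] [28] [28] [8,7] [20] → 11 hosts.
Total size 227 vCPU; any packing needs at least ⌈227/32⌉ = 8 hosts.
An optimal packing achieves that bound: [28] [28] [27] [26] [22,9] [21,8] [20,7] [16,15] → 8 hosts.
Excess: 11 − 8 = 3.

3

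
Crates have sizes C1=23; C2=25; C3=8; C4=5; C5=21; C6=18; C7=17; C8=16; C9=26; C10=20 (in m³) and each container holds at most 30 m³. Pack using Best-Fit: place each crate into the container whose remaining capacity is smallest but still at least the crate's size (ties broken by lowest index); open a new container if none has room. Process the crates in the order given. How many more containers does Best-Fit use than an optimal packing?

Best-Fit: [23] [25,5] [8,21] [18] [17] [16] [26] [20] → 8 containers.
8 crates exceed 15 m³ (half the capacity), and no two of those can share a container, so at least 8 containers are needed.
So 8 is already optimal.

0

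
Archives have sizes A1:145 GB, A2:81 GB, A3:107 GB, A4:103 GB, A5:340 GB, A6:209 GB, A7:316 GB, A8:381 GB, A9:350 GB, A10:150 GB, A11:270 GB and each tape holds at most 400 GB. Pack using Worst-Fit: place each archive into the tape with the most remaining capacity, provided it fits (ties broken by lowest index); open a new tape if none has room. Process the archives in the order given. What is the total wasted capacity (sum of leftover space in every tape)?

748

A1 (145 GB) → tape 1 (remaining 255 GB)
A2 (81 GB) → tape 1 (remaining 174 GB)
A3 (107 GB) → tape 1 (remaining 67 GB)
A4 (103 GB) → tape 2 (remaining 297 GB)
A5 (340 GB) → tape 3 (remaining 60 GB)
A6 (209 GB) → tape 2 (remaining 88 GB)
A7 (316 GB) → tape 4 (remaining 84 GB)
A8 (381 GB) → tape 5 (remaining 19 GB)
A9 (350 GB) → tape 6 (remaining 50 GB)
A10 (150 GB) → tape 7 (remaining 250 GB)
A11 (270 GB) → tape 8 (remaining 130 GB)
8 tapes × 400 GB = 3200 GB; used 2452 GB; unused 748 GB.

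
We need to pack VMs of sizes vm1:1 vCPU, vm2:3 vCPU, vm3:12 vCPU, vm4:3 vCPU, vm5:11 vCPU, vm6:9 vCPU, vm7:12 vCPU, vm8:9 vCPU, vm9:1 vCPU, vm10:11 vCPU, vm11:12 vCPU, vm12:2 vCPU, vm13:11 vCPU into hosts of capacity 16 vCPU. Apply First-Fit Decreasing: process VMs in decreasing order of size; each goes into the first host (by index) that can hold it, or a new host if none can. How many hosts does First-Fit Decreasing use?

Sorted descending: 12, 12, 12, 11, 11, 11, 9, 9, 3, 3, 2, 1, 1.
host 1: place 12 vCPU, 4 vCPU left
host 2: place 12 vCPU, 4 vCPU left
host 3: place 12 vCPU, 4 vCPU left
host 4: place 11 vCPU, 5 vCPU left
host 5: place 11 vCPU, 5 vCPU left
host 6: place 11 vCPU, 5 vCPU left
host 7: place 9 vCPU, 7 vCPU left
host 8: place 9 vCPU, 7 vCPU left
host 1: place 3 vCPU, 1 vCPU left
host 2: place 3 vCPU, 1 vCPU left
host 3: place 2 vCPU, 2 vCPU left
host 1: place 1 vCPU, 0 vCPU left
host 2: place 1 vCPU, 0 vCPU left
Final hosts: [12,3,1] [12,3,1] [12,2] [11] [11] [11] [9] [9].

8 hosts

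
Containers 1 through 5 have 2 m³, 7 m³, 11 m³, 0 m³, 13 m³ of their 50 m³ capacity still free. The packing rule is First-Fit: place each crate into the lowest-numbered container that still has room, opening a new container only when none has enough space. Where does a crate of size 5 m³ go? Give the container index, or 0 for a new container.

2

Containers with room: container 2 (7 m³), container 3 (11 m³), container 5 (13 m³).
The first with room is container 2.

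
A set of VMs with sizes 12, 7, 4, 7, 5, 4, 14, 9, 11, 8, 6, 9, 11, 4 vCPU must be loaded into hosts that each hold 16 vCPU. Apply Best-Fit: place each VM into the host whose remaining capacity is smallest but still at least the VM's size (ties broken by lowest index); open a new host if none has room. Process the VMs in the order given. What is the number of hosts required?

9

12 vCPU → host 1 (remaining 4 vCPU)
7 vCPU → host 2 (remaining 9 vCPU)
4 vCPU → host 1 (remaining 0 vCPU)
7 vCPU → host 2 (remaining 2 vCPU)
5 vCPU → host 3 (remaining 11 vCPU)
4 vCPU → host 3 (remaining 7 vCPU)
14 vCPU → host 4 (remaining 2 vCPU)
9 vCPU → host 5 (remaining 7 vCPU)
11 vCPU → host 6 (remaining 5 vCPU)
8 vCPU → host 7 (remaining 8 vCPU)
6 vCPU → host 3 (remaining 1 vCPU)
9 vCPU → host 8 (remaining 7 vCPU)
11 vCPU → host 9 (remaining 5 vCPU)
4 vCPU → host 6 (remaining 1 vCPU)
Final hosts: [12,4] [7,7] [5,4,6] [14] [9] [11,4] [8] [9] [11].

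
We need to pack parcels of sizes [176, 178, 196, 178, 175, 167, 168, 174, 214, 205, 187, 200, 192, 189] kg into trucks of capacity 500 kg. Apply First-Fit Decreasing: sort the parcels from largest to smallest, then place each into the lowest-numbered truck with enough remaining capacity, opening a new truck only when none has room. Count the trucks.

7

Sorted descending: 214, 205, 200, 196, 192, 189, 187, 178, 178, 176, 175, 174, 168, 167.
truck 1: place 214 kg, 286 kg left
truck 1: place 205 kg, 81 kg left
truck 2: place 200 kg, 300 kg left
truck 2: place 196 kg, 104 kg left
truck 3: place 192 kg, 308 kg left
truck 3: place 189 kg, 119 kg left
truck 4: place 187 kg, 313 kg left
truck 4: place 178 kg, 135 kg left
truck 5: place 178 kg, 322 kg left
truck 5: place 176 kg, 146 kg left
truck 6: place 175 kg, 325 kg left
truck 6: place 174 kg, 151 kg left
truck 7: place 168 kg, 332 kg left
truck 7: place 167 kg, 165 kg left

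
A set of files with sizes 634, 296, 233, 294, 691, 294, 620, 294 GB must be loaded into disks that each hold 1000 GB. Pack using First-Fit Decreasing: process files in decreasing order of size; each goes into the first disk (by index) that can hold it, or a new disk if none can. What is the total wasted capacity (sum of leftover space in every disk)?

Sorted descending: 691, 634, 620, 296, 294, 294, 294, 233.
disk 1: place 691 GB, 309 GB left
disk 2: place 634 GB, 366 GB left
disk 3: place 620 GB, 380 GB left
disk 1: place 296 GB, 13 GB left
disk 2: place 294 GB, 72 GB left
disk 3: place 294 GB, 86 GB left
disk 4: place 294 GB, 706 GB left
disk 4: place 233 GB, 473 GB left
4 disks × 1000 GB = 4000 GB; used 3356 GB; unused 644 GB.

644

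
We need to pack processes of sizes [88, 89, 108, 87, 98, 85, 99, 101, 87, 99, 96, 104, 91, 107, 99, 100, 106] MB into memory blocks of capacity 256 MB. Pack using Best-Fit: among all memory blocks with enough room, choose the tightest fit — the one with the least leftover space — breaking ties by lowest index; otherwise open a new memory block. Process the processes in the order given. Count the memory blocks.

9

Put 88 MB in memory block 1; 168 MB remain.
Put 89 MB in memory block 1; 79 MB remain.
Put 108 MB in memory block 2; 148 MB remain.
Put 87 MB in memory block 2; 61 MB remain.
Put 98 MB in memory block 3; 158 MB remain.
Put 85 MB in memory block 3; 73 MB remain.
Put 99 MB in memory block 4; 157 MB remain.
Put 101 MB in memory block 4; 56 MB remain.
Put 87 MB in memory block 5; 169 MB remain.
Put 99 MB in memory block 5; 70 MB remain.
Put 96 MB in memory block 6; 160 MB remain.
Put 104 MB in memory block 6; 56 MB remain.
Put 91 MB in memory block 7; 165 MB remain.
Put 107 MB in memory block 7; 58 MB remain.
Put 99 MB in memory block 8; 157 MB remain.
Put 100 MB in memory block 8; 57 MB remain.
Put 106 MB in memory block 9; 150 MB remain.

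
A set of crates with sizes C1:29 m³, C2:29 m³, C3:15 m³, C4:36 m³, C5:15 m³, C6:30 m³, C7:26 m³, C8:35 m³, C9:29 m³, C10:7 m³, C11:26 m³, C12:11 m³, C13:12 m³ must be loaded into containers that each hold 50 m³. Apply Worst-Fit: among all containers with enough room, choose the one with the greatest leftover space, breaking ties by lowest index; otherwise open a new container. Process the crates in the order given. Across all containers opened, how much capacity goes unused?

100

C1 (29 m³) → container 1 (remaining 21 m³)
C2 (29 m³) → container 2 (remaining 21 m³)
C3 (15 m³) → container 1 (remaining 6 m³)
C4 (36 m³) → container 3 (remaining 14 m³)
C5 (15 m³) → container 2 (remaining 6 m³)
C6 (30 m³) → container 4 (remaining 20 m³)
C7 (26 m³) → container 5 (remaining 24 m³)
C8 (35 m³) → container 6 (remaining 15 m³)
C9 (29 m³) → container 7 (remaining 21 m³)
C10 (7 m³) → container 5 (remaining 17 m³)
C11 (26 m³) → container 8 (remaining 24 m³)
C12 (11 m³) → container 8 (remaining 13 m³)
C13 (12 m³) → container 7 (remaining 9 m³)
8 containers × 50 m³ = 400 m³; used 300 m³; unused 100 m³.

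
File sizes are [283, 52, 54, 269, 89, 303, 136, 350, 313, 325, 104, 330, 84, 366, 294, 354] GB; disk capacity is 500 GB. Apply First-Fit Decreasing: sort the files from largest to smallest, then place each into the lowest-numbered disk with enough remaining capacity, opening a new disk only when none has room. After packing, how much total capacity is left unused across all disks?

Sorted descending: 366, 354, 350, 330, 325, 313, 303, 294, 283, 269, 136, 104, 89, 84, 54, 52.
Put 366 GB in disk 1; 134 GB remain.
Put 354 GB in disk 2; 146 GB remain.
Put 350 GB in disk 3; 150 GB remain.
Put 330 GB in disk 4; 170 GB remain.
Put 325 GB in disk 5; 175 GB remain.
Put 313 GB in disk 6; 187 GB remain.
Put 303 GB in disk 7; 197 GB remain.
Put 294 GB in disk 8; 206 GB remain.
Put 283 GB in disk 9; 217 GB remain.
Put 269 GB in disk 10; 231 GB remain.
Put 136 GB in disk 2; 10 GB remain.
Put 104 GB in disk 1; 30 GB remain.
Put 89 GB in disk 3; 61 GB remain.
Put 84 GB in disk 4; 86 GB remain.
Put 54 GB in disk 3; 7 GB remain.
Put 52 GB in disk 4; 34 GB remain.
10 disks × 500 GB = 5000 GB; used 3706 GB; unused 1294 GB.

1294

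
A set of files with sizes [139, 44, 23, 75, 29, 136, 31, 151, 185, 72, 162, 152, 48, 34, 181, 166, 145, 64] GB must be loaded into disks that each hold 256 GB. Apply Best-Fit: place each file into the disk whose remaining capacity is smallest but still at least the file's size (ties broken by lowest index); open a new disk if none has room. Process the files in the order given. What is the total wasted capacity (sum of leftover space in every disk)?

Put 139 GB in disk 1; 117 GB remain.
Put 44 GB in disk 1; 73 GB remain.
Put 23 GB in disk 1; 50 GB remain.
Put 75 GB in disk 2; 181 GB remain.
Put 29 GB in disk 1; 21 GB remain.
Put 136 GB in disk 2; 45 GB remain.
Put 31 GB in disk 2; 14 GB remain.
Put 151 GB in disk 3; 105 GB remain.
Put 185 GB in disk 4; 71 GB remain.
Put 72 GB in disk 3; 33 GB remain.
Put 162 GB in disk 5; 94 GB remain.
Put 152 GB in disk 6; 104 GB remain.
Put 48 GB in disk 4; 23 GB remain.
Put 34 GB in disk 5; 60 GB remain.
Put 181 GB in disk 7; 75 GB remain.
Put 166 GB in disk 8; 90 GB remain.
Put 145 GB in disk 9; 111 GB remain.
Put 64 GB in disk 7; 11 GB remain.
9 disks × 256 GB = 2304 GB; used 1837 GB; unused 467 GB.

467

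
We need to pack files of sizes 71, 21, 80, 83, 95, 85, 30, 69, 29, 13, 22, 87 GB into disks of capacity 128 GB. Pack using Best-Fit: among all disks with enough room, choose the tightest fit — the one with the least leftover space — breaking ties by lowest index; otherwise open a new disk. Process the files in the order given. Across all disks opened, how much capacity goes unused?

211

71 GB → disk 1 (remaining 57 GB)
21 GB → disk 1 (remaining 36 GB)
80 GB → disk 2 (remaining 48 GB)
83 GB → disk 3 (remaining 45 GB)
95 GB → disk 4 (remaining 33 GB)
85 GB → disk 5 (remaining 43 GB)
30 GB → disk 4 (remaining 3 GB)
69 GB → disk 6 (remaining 59 GB)
29 GB → disk 1 (remaining 7 GB)
13 GB → disk 5 (remaining 30 GB)
22 GB → disk 5 (remaining 8 GB)
87 GB → disk 7 (remaining 41 GB)
7 disks × 128 GB = 896 GB; used 685 GB; unused 211 GB.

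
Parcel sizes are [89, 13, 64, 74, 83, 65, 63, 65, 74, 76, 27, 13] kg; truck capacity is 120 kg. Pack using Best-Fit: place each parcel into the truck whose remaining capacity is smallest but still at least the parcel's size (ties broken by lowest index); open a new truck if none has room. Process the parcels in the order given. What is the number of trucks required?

9

Put 89 kg in truck 1; 31 kg remain.
Put 13 kg in truck 1; 18 kg remain.
Put 64 kg in truck 2; 56 kg remain.
Put 74 kg in truck 3; 46 kg remain.
Put 83 kg in truck 4; 37 kg remain.
Put 65 kg in truck 5; 55 kg remain.
Put 63 kg in truck 6; 57 kg remain.
Put 65 kg in truck 7; 55 kg remain.
Put 74 kg in truck 8; 46 kg remain.
Put 76 kg in truck 9; 44 kg remain.
Put 27 kg in truck 4; 10 kg remain.
Put 13 kg in truck 1; 5 kg remain.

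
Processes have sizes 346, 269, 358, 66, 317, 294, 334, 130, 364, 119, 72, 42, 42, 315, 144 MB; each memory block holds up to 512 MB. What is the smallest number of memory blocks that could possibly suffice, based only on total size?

7

Total size = 346 + 269 + 358 + 66 + 317 + 294 + 334 + 130 + 364 + 119 + 72 + 42 + 42 + 315 + 144 = 3212 MB.
⌈3212 / 512⌉ = 7.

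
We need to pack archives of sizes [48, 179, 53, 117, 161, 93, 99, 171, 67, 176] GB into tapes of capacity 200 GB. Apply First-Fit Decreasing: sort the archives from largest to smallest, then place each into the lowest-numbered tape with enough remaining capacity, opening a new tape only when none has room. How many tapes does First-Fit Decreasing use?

7

Sorted descending: 179, 176, 171, 161, 117, 99, 93, 67, 53, 48.
179 GB → tape 1 (remaining 21 GB)
176 GB → tape 2 (remaining 24 GB)
171 GB → tape 3 (remaining 29 GB)
161 GB → tape 4 (remaining 39 GB)
117 GB → tape 5 (remaining 83 GB)
99 GB → tape 6 (remaining 101 GB)
93 GB → tape 6 (remaining 8 GB)
67 GB → tape 5 (remaining 16 GB)
53 GB → tape 7 (remaining 147 GB)
48 GB → tape 7 (remaining 99 GB)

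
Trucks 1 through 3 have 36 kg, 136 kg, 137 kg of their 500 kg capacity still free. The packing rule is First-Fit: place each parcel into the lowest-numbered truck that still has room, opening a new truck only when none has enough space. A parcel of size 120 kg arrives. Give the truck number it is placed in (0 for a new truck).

Trucks with room: truck 2 (136 kg), truck 3 (137 kg).
The first with room is truck 2.

2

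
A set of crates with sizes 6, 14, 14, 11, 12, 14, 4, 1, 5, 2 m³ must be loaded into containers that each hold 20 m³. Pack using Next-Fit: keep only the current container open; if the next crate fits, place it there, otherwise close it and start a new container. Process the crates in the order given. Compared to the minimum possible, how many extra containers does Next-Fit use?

Next-Fit: [6,14] [14] [11] [12] [14,4,1] [5,2] → 6 containers.
Total size 83 m³; any packing needs at least ⌈83/20⌉ = 5 containers.
An optimal packing achieves that bound: [14,6] [14,5,1] [14,4,2] [12] [11] → 5 containers.
Excess: 6 − 5 = 1.

1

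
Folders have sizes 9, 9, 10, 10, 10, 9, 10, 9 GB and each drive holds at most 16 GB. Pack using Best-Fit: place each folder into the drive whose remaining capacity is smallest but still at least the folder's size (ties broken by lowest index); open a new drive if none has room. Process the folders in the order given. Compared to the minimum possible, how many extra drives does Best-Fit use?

Best-Fit: [9] [9] [10] [10] [10] [9] [10] [9] → 8 drives.
8 folders exceed 8 GB (half the capacity), and no two of those can share a drive, so at least 8 drives are needed.
So 8 is already optimal.

0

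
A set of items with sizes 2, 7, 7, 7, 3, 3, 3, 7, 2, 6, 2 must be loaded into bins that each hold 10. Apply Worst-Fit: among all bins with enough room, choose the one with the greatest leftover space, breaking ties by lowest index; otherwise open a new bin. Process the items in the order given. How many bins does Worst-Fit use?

bin 1: place 2, 8 left
bin 1: place 7, 1 left
bin 2: place 7, 3 left
bin 3: place 7, 3 left
bin 2: place 3, 0 left
bin 3: place 3, 0 left
bin 4: place 3, 7 left
bin 4: place 7, 0 left
bin 5: place 2, 8 left
bin 5: place 6, 2 left
bin 5: place 2, 0 left
Final bins: [2,7] [7,3] [7,3] [3,7] [2,6,2].

5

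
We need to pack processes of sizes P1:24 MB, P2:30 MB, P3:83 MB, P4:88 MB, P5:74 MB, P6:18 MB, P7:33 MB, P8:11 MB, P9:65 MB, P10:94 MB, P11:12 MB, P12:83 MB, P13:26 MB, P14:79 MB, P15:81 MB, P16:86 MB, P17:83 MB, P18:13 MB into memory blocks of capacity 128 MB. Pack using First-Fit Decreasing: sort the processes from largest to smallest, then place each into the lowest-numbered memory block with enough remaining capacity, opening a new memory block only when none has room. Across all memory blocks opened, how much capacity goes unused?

297

Sorted descending: 94, 88, 86, 83, 83, 83, 81, 79, 74, 65, 33, 30, 26, 24, 18, 13, 12, 11.
94 MB → memory block 1 (remaining 34 MB)
88 MB → memory block 2 (remaining 40 MB)
86 MB → memory block 3 (remaining 42 MB)
83 MB → memory block 4 (remaining 45 MB)
83 MB → memory block 5 (remaining 45 MB)
83 MB → memory block 6 (remaining 45 MB)
81 MB → memory block 7 (remaining 47 MB)
79 MB → memory block 8 (remaining 49 MB)
74 MB → memory block 9 (remaining 54 MB)
65 MB → memory block 10 (remaining 63 MB)
33 MB → memory block 1 (remaining 1 MB)
30 MB → memory block 2 (remaining 10 MB)
26 MB → memory block 3 (remaining 16 MB)
24 MB → memory block 4 (remaining 21 MB)
18 MB → memory block 4 (remaining 3 MB)
13 MB → memory block 3 (remaining 3 MB)
12 MB → memory block 5 (remaining 33 MB)
11 MB → memory block 5 (remaining 22 MB)
10 memory blocks × 128 MB = 1280 MB; used 983 MB; unused 297 MB.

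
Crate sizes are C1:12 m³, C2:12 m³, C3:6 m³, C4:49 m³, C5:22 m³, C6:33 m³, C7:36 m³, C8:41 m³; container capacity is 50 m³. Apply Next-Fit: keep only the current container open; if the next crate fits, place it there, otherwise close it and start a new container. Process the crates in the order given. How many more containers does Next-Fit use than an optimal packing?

Next-Fit: [12,12,6] [49] [22] [33] [36] [41] → 6 containers.
Total size 211 m³; any packing needs at least ⌈211/50⌉ = 5 containers.
An optimal packing achieves that bound: [49] [41,6] [36,12] [33,12] [22] → 5 containers.
Excess: 6 − 5 = 1.

1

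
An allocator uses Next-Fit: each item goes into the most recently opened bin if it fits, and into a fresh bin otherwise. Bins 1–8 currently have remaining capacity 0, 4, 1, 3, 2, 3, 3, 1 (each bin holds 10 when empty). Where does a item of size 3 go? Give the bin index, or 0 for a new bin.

Next-Fit only looks at bin 8, which has 1 free.
3 does not fit, so a new bin is opened.

0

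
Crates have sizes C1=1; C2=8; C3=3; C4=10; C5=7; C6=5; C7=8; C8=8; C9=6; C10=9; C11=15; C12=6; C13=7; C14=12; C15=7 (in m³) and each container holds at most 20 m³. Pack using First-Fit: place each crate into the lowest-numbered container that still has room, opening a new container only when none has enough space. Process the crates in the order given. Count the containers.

7

C1 (1 m³) → container 1 (remaining 19 m³)
C2 (8 m³) → container 1 (remaining 11 m³)
C3 (3 m³) → container 1 (remaining 8 m³)
C4 (10 m³) → container 2 (remaining 10 m³)
C5 (7 m³) → container 1 (remaining 1 m³)
C6 (5 m³) → container 2 (remaining 5 m³)
C7 (8 m³) → container 3 (remaining 12 m³)
C8 (8 m³) → container 3 (remaining 4 m³)
C9 (6 m³) → container 4 (remaining 14 m³)
C10 (9 m³) → container 4 (remaining 5 m³)
C11 (15 m³) → container 5 (remaining 5 m³)
C12 (6 m³) → container 6 (remaining 14 m³)
C13 (7 m³) → container 6 (remaining 7 m³)
C14 (12 m³) → container 7 (remaining 8 m³)
C15 (7 m³) → container 6 (remaining 0 m³)
Final containers: [1,8,3,7] [10,5] [8,8] [6,9] [15] [6,7,7] [12].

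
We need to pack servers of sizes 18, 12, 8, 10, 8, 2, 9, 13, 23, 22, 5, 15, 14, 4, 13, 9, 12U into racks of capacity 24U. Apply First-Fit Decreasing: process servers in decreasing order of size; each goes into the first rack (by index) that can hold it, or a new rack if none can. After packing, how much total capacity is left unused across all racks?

Sorted descending: 23, 22, 18, 15, 14, 13, 13, 12, 12, 10, 9, 9, 8, 8, 5, 4, 2.
rack 1: place 23U, 1U left
rack 2: place 22U, 2U left
rack 3: place 18U, 6U left
rack 4: place 15U, 9U left
rack 5: place 14U, 10U left
rack 6: place 13U, 11U left
rack 7: place 13U, 11U left
rack 8: place 12U, 12U left
rack 8: place 12U, 0U left
rack 5: place 10U, 0U left
rack 4: place 9U, 0U left
rack 6: place 9U, 2U left
rack 7: place 8U, 3U left
rack 9: place 8U, 16U left
rack 3: place 5U, 1U left
rack 9: place 4U, 12U left
rack 2: place 2U, 0U left
9 racks × 24U = 216U; used 197U; unused 19U.

19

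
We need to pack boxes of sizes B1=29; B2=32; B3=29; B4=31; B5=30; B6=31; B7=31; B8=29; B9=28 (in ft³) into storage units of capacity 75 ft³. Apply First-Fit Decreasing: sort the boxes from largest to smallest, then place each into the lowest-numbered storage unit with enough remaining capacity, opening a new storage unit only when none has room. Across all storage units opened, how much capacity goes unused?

Sorted descending: 32, 31, 31, 31, 30, 29, 29, 29, 28.
32 ft³ → storage unit 1 (remaining 43 ft³)
31 ft³ → storage unit 1 (remaining 12 ft³)
31 ft³ → storage unit 2 (remaining 44 ft³)
31 ft³ → storage unit 2 (remaining 13 ft³)
30 ft³ → storage unit 3 (remaining 45 ft³)
29 ft³ → storage unit 3 (remaining 16 ft³)
29 ft³ → storage unit 4 (remaining 46 ft³)
29 ft³ → storage unit 4 (remaining 17 ft³)
28 ft³ → storage unit 5 (remaining 47 ft³)
5 storage units × 75 ft³ = 375 ft³; used 270 ft³; unused 105 ft³.

105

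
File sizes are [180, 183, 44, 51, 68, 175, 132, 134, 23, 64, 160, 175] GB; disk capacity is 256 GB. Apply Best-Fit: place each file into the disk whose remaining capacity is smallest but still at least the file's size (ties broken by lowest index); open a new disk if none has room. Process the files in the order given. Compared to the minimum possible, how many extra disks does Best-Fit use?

Best-Fit: [180,51,23] [183,44] [68,175] [132] [134,64] [160] [175] → 7 disks.
7 files exceed 128 GB (half the capacity), and no two of those can share a disk, so at least 7 disks are needed.
So 7 is already optimal.

0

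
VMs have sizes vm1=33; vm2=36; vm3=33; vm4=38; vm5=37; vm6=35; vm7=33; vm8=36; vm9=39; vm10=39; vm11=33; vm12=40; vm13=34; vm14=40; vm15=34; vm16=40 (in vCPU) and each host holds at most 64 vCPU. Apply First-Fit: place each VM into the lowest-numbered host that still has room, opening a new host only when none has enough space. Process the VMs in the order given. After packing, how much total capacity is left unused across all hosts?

host 1: place vm1 (33 vCPU), 31 vCPU left
host 2: place vm2 (36 vCPU), 28 vCPU left
host 3: place vm3 (33 vCPU), 31 vCPU left
host 4: place vm4 (38 vCPU), 26 vCPU left
host 5: place vm5 (37 vCPU), 27 vCPU left
host 6: place vm6 (35 vCPU), 29 vCPU left
host 7: place vm7 (33 vCPU), 31 vCPU left
host 8: place vm8 (36 vCPU), 28 vCPU left
host 9: place vm9 (39 vCPU), 25 vCPU left
host 10: place vm10 (39 vCPU), 25 vCPU left
host 11: place vm11 (33 vCPU), 31 vCPU left
host 12: place vm12 (40 vCPU), 24 vCPU left
host 13: place vm13 (34 vCPU), 30 vCPU left
host 14: place vm14 (40 vCPU), 24 vCPU left
host 15: place vm15 (34 vCPU), 30 vCPU left
host 16: place vm16 (40 vCPU), 24 vCPU left
16 hosts × 64 vCPU = 1024 vCPU; used 580 vCPU; unused 444 vCPU.

444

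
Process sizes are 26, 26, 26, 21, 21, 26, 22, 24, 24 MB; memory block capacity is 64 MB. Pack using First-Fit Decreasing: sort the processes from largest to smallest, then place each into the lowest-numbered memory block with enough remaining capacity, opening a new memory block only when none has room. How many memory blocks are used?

Sorted descending: 26, 26, 26, 26, 24, 24, 22, 21, 21.
26 MB → memory block 1 (remaining 38 MB)
26 MB → memory block 1 (remaining 12 MB)
26 MB → memory block 2 (remaining 38 MB)
26 MB → memory block 2 (remaining 12 MB)
24 MB → memory block 3 (remaining 40 MB)
24 MB → memory block 3 (remaining 16 MB)
22 MB → memory block 4 (remaining 42 MB)
21 MB → memory block 4 (remaining 21 MB)
21 MB → memory block 4 (remaining 0 MB)

4 memory blocks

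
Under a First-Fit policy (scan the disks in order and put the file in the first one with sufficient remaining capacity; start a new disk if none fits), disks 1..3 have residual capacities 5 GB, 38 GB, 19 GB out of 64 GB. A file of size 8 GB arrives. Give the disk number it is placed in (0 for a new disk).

2

Disks with room: disk 2 (38 GB), disk 3 (19 GB).
The first with room is disk 2.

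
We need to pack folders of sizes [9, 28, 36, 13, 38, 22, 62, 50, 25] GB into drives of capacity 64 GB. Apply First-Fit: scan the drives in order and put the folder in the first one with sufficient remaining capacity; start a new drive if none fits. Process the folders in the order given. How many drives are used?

5

drive 1: place 9 GB, 55 GB left
drive 1: place 28 GB, 27 GB left
drive 2: place 36 GB, 28 GB left
drive 1: place 13 GB, 14 GB left
drive 3: place 38 GB, 26 GB left
drive 2: place 22 GB, 6 GB left
drive 4: place 62 GB, 2 GB left
drive 5: place 50 GB, 14 GB left
drive 3: place 25 GB, 1 GB left
Final drives: [9,28,13] [36,22] [38,25] [62] [50].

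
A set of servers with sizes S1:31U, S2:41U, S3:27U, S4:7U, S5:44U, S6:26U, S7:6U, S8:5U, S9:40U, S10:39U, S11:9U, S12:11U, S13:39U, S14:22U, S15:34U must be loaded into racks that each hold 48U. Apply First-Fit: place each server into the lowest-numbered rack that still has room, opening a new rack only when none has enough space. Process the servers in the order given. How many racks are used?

9 racks

rack 1: place S1 (31U), 17U left
rack 2: place S2 (41U), 7U left
rack 3: place S3 (27U), 21U left
rack 1: place S4 (7U), 10U left
rack 4: place S5 (44U), 4U left
rack 5: place S6 (26U), 22U left
rack 1: place S7 (6U), 4U left
rack 2: place S8 (5U), 2U left
rack 6: place S9 (40U), 8U left
rack 7: place S10 (39U), 9U left
rack 3: place S11 (9U), 12U left
rack 3: place S12 (11U), 1U left
rack 8: place S13 (39U), 9U left
rack 5: place S14 (22U), 0U left
rack 9: place S15 (34U), 14U left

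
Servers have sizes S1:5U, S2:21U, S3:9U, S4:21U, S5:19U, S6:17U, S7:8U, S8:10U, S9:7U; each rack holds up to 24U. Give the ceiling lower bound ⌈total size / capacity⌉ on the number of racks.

Total size = 5 + 21 + 9 + 21 + 19 + 17 + 8 + 10 + 7 = 117U.
⌈117 / 24⌉ = 5.

5 racks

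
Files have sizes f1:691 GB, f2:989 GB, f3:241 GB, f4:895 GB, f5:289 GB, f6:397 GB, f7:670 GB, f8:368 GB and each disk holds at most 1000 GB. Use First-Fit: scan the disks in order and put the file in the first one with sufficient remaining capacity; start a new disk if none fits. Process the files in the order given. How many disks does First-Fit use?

6

disk 1: place f1 (691 GB), 309 GB left
disk 2: place f2 (989 GB), 11 GB left
disk 1: place f3 (241 GB), 68 GB left
disk 3: place f4 (895 GB), 105 GB left
disk 4: place f5 (289 GB), 711 GB left
disk 4: place f6 (397 GB), 314 GB left
disk 5: place f7 (670 GB), 330 GB left
disk 6: place f8 (368 GB), 632 GB left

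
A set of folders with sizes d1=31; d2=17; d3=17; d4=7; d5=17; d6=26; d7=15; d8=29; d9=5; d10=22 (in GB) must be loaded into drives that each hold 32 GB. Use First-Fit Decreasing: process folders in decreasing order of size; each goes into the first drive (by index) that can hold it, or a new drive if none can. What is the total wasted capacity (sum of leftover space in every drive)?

38

Sorted descending: 31, 29, 26, 22, 17, 17, 17, 15, 7, 5.
31 GB → drive 1 (remaining 1 GB)
29 GB → drive 2 (remaining 3 GB)
26 GB → drive 3 (remaining 6 GB)
22 GB → drive 4 (remaining 10 GB)
17 GB → drive 5 (remaining 15 GB)
17 GB → drive 6 (remaining 15 GB)
17 GB → drive 7 (remaining 15 GB)
15 GB → drive 5 (remaining 0 GB)
7 GB → drive 4 (remaining 3 GB)
5 GB → drive 3 (remaining 1 GB)
7 drives × 32 GB = 224 GB; used 186 GB; unused 38 GB.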